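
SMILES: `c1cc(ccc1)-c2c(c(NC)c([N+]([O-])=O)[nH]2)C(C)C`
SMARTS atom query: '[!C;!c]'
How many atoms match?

The query [!C;!c] means: neither aliphatic nor aromatic carbon — same as [!#6].
Check the 19 heavy atoms by environment: 1× n (aromatic) → match; 10× c (aromatic) → no; 1× N (charge +1) → match; 1× O (charge -1) → match; 1× O → match; 1× N → match; 4× C → no.
Summing the matching environments: 1 + 1 + 1 + 1 + 1 = 5 matching atoms.

5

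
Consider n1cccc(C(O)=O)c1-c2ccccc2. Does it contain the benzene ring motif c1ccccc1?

Yes

The pattern c1ccccc1 describes six aromatic carbons in a ring — a benzene ring.
The molecule carries a phenyl ring, whose atoms satisfy every constraint of the query, so the pattern matches.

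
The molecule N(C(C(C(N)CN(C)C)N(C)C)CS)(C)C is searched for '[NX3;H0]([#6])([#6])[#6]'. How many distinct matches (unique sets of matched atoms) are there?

3

[NX3;H0]([#6])([#6])[#6] is the SMARTS for a tertiary amine: a trivalent nitrogen with no H, bonded to three carbons.
The molecule carries 3 separate instances of a dimethylamino group (-N(CH3)2) meeting every constraint; each maps to a distinct set of atoms, giving 3 matches.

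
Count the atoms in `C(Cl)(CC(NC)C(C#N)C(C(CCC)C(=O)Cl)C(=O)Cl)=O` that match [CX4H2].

The query [CX4H2] means: sp3 carbon (X4) with exactly two hydrogens.
Check the 21 heavy atoms by environment: 3× C (H2, X4) → match; 4× C (H1, X4) → no; 1× N (H1, X3) → no; 2× C (H3, X4) → no; 3× C (H0, X3) → no; 3× O (H0, X1) → no; 3× Cl (H0, X1) → no; 1× C (H0, X2) → no; 1× N (H0, X1) → no.
That gives 3 matching atoms.

3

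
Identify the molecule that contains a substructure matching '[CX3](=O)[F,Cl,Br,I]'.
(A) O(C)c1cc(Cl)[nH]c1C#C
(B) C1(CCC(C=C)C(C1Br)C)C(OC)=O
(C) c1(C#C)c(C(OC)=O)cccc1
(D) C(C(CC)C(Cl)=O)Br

D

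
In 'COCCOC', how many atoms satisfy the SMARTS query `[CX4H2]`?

2

The query [CX4H2] means: sp3 carbon (X4) with exactly two hydrogens.
Check the 6 heavy atoms by environment: 2× C (H2, X4) → match; 2× O (H0, X2) → no; 2× C (H3, X4) → no.
That gives 2 matching atoms.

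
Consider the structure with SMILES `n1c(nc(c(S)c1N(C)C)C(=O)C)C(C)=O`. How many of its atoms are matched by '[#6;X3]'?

6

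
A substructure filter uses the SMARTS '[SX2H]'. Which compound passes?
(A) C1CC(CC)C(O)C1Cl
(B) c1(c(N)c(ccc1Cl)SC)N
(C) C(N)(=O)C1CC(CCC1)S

C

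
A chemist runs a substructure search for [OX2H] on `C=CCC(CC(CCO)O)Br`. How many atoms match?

2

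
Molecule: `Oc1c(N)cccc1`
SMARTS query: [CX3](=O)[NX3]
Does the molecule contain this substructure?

The pattern [CX3](=O)[NX3] describes a carbonyl carbon bonded to a trivalent nitrogen — an amide.
The closest candidate here is a primary amino group (-NH2), but the -NH2 is not attached to a carbonyl carbon. No other fragment satisfies the full query, so there is no match.

No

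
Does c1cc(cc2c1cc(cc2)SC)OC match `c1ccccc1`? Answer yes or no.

The pattern c1ccccc1 describes six aromatic carbons in a ring — a benzene ring.
The required atom environment is present in the molecule, so the pattern matches.

Yes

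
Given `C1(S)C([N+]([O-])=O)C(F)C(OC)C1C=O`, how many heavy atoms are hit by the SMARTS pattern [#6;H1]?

6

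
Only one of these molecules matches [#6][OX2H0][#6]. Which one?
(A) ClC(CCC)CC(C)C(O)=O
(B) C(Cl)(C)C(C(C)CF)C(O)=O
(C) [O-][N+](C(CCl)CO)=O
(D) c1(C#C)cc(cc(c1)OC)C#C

[#6][OX2H0][#6] describes an aliphatic oxygen bridging two carbons with no H on the oxygen (an ether).
(A) has a carboxylic acid group (-C(=O)OH) but the -OH oxygen has H1; the =O is OX1, not OX2.
(B) has a carboxylic acid group (-C(=O)OH) but the -OH oxygen has H1; the =O is OX1, not OX2.
(C) has a hydroxyl group (-OH) but the oxygen has H1, not H0 bridging two carbons.
(D) contains a methoxy ether (-OCH3), which satisfies every atom and bond constraint.
So the answer is (D).

D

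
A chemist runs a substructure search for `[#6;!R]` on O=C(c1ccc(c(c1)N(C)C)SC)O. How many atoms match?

4

The query [#6;!R] means: carbon not in any ring.
Check the 14 heavy atoms by environment: 6× c (aromatic, in 6-ring) → no; 1× S (acyclic) → no; 4× C (acyclic) → match; 2× O (acyclic) → no; 1× N (acyclic) → no.
That gives 4 matching atoms.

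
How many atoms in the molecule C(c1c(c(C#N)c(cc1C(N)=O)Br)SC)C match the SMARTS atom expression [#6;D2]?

Check the 16 heavy atoms by environment: 1× c (aromatic, D2) → match; 5× c (aromatic, D3) → no; 1× S (D2) → no; 2× C (D1) → no; 2× C (D2) → match; 2× N (D1) → no; 1× C (D3) → no; 1× O (D1) → no; 1× Br (D1) → no.
Summing the matching environments: 1 + 2 = 3 matching atoms.

3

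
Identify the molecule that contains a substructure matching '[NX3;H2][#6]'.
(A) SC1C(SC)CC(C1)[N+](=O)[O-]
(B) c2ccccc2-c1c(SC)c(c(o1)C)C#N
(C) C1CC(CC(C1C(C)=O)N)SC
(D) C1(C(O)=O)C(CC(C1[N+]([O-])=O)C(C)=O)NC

C

[NX3;H2][#6] describes a trivalent nitrogen with two H attached to carbon (a primary amine).
(A) has a nitro group (-[N+](=O)[O-]) but the nitrogen is [N+] with no H, not NX3H2.
(B) has a nitrile (-C#N) but the nitrogen is NX1 (triple-bonded), not NX3 with two H.
(C) contains a primary amino group (-NH2), which satisfies every atom and bond constraint.
(D) has an N-methylamino group (-NHCH3) but the nitrogen bears two carbons and only one H (H1), not H2.
So the answer is (C).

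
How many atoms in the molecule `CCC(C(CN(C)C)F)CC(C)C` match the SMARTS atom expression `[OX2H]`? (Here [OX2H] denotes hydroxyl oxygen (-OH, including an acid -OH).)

0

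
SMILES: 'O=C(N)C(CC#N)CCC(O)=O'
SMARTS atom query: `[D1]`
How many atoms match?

The query [D1] means: atom with exactly one heavy-atom neighbour (degree 1).
Check the 12 heavy atoms by environment: 4× C (D2) → no; 3× C (D3) → no; 3× O (D1) → match; 2× N (D1) → match.
Summing the matching environments: 3 + 2 = 5 matching atoms.

5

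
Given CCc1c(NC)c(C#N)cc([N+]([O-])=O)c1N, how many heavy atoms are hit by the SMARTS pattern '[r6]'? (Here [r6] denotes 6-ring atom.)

The query [r6] means: r6 matches atoms in a six-membered ring.
Check the 16 heavy atoms by environment: 6× c (aromatic, in 6-ring) → match; 4× C (acyclic) → no; 3× N (acyclic) → no; 1× N (charge +1, acyclic) → no; 1× O (charge -1, acyclic) → no; 1× O (acyclic) → no.
That gives 6 matching atoms.

6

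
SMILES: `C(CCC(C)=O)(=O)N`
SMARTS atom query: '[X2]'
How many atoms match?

Check the 8 heavy atoms by environment: 3× C (X4) → no; 2× C (X3) → no; 2× O (X1) → no; 1× N (X3) → no.
No environment satisfies the query, so 0 matching atoms.

0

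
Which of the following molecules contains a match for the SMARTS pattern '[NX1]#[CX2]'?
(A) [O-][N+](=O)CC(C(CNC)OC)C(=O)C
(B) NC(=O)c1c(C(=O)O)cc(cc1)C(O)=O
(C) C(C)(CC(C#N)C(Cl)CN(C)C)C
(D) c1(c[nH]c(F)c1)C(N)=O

C

[NX1]#[CX2] describes a nitrogen triple-bonded to a two-connected carbon (a nitrile).
(A) has a nitro group (-[N+](=O)[O-]) but there is no C#N triple bond.
(B) has a primary amide (-C(=O)NH2) but the nitrogen is NX3, not NX1.
(C) contains a nitrile (-C#N), which satisfies every atom and bond constraint.
(D) has a primary amide (-C(=O)NH2) but the nitrogen is NX3, not NX1.
So the answer is (C).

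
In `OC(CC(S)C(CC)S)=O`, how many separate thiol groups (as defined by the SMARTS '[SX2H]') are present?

[SX2H] is the SMARTS for a thiol: an aliphatic sulfur with two connections, one being H.
The molecule carries 2 separate instances of a thiol (-SH) meeting every constraint; each maps to a distinct set of atoms, giving 2 matches.

2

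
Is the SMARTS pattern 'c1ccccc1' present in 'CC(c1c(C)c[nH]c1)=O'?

No

The pattern c1ccccc1 describes six aromatic carbons in a ring — a benzene ring.
The closest candidate here is a methyl group (-CH3), but no six-membered all-carbon aromatic ring is present. No other fragment satisfies the full query, so there is no match.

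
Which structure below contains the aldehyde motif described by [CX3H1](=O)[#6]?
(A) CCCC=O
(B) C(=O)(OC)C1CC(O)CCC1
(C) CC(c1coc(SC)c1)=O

[CX3H1](=O)[#6] describes an sp2 carbon with one H, double-bonded to O and single-bonded to carbon (an aldehyde).
(A) contains an aldehyde (-CHO), which satisfies every atom and bond constraint.
(B) has a methyl-ester group (-C(=O)OCH3) but the carbonyl carbon has H0, not H1.
(C) has an acetyl/ketone group (-C(=O)CH3) but the carbonyl carbon has H0 (two carbon neighbours), not H1.
So the answer is (A).

A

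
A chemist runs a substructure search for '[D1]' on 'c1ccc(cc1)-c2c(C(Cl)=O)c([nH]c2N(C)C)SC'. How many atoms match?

Check the 19 heavy atoms by environment: 1× n (aromatic, D2) → no; 5× c (aromatic, D3) → no; 1× N (D3) → no; 3× C (D1) → match; 1× S (D2) → no; 1× C (D3) → no; 1× O (D1) → match; 1× Cl (D1) → match; 5× c (aromatic, D2) → no.
Summing the matching environments: 3 + 1 + 1 = 5 matching atoms.

5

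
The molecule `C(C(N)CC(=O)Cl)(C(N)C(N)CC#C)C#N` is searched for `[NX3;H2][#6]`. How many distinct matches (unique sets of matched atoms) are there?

3

[NX3;H2][#6] is the SMARTS for a primary amine: a trivalent nitrogen with two H attached to carbon.
The molecule carries 3 separate instances of a primary amino group (-NH2) meeting every constraint; each maps to a distinct set of atoms, giving 3 matches.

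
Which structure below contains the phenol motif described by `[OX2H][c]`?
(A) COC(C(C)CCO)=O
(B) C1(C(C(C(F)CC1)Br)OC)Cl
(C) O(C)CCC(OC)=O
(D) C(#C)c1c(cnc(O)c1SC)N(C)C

[OX2H][c] describes a hydroxyl oxygen attached to an aromatic carbon (a phenol).
(A) has a hydroxyl group (-OH) but the -OH is on an aliphatic carbon, not an aromatic c.
(B) has a methoxy ether (-OCH3) but the oxygen has H0, not H1.
(C) has a methoxy ether (-OCH3) but the oxygen has H0, not H1.
(D) contains a hydroxyl group (-OH), which satisfies every atom and bond constraint.
So the answer is (D).

D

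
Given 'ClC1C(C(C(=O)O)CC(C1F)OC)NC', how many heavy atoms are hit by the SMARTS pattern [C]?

9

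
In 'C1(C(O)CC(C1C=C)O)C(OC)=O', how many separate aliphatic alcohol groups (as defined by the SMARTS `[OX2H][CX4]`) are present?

[OX2H][CX4] is the SMARTS for an aliphatic alcohol: a hydroxyl oxygen bound to an sp3 (X4) carbon.
The molecule carries 2 separate instances of a hydroxyl group (-OH) meeting every constraint; each maps to a distinct set of atoms, giving 2 matches.

2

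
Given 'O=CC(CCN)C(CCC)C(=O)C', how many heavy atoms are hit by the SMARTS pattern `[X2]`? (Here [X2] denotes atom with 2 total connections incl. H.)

0

Check the 13 heavy atoms by environment: 8× C (X4) → no; 2× C (X3) → no; 2× O (X1) → no; 1× N (X3) → no.
No environment satisfies the query, so 0 matching atoms.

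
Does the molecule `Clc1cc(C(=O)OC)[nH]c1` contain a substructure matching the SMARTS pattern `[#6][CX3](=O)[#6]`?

The pattern [#6][CX3](=O)[#6] describes a carbonyl carbon (no H) flanked by two carbons — a ketone.
The closest candidate here is a methyl-ester group (-C(=O)OCH3), but one neighbour of the carbonyl carbon is O, not C. No other fragment satisfies the full query, so there is no match.

No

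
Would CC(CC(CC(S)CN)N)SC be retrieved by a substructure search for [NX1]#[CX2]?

No

The pattern [NX1]#[CX2] describes a nitrogen triple-bonded to a two-connected carbon — a nitrile.
The closest candidate here is a primary amino group (-NH2), but the nitrogen is NX3 (three connections), not NX1 triple-bonded. No other fragment satisfies the full query, so there is no match.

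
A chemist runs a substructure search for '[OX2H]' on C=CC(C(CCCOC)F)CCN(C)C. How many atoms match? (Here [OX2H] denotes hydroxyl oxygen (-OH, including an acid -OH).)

0

The query [OX2H] means: aliphatic oxygen with two connections, one of which is H — an -OH oxygen.
Check the 15 heavy atoms by environment: 5× C (H2, X4) → no; 2× C (H1, X4) → no; 1× O (H0, X2) → no; 3× C (H3, X4) → no; 1× N (H0, X3) → no; 1× F (H0, X1) → no; 1× C (H1, X3) → no; 1× C (H2, X3) → no.
No environment satisfies the query, so 0 matching atoms.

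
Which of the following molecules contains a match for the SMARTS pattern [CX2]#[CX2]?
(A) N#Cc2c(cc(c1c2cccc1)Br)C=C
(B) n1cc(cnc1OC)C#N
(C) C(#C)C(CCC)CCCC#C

[CX2]#[CX2] describes a carbon-carbon triple bond (an alkyne).
(A) has a nitrile (-C#N) but the triple bond is C#N, not C#C.
(B) has a nitrile (-C#N) but the triple bond is C#N, not C#C.
(C) contains an ethynyl group (-C#CH), which satisfies every atom and bond constraint.
So the answer is (C).

C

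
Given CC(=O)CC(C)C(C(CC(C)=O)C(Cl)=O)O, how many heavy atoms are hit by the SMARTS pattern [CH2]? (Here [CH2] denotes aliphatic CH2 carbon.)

The query [CH2] means: aliphatic carbon with exactly two hydrogens.
Check the 16 heavy atoms by environment: 2× C (H2) → match; 3× C (H1) → no; 3× C (H0) → no; 3× O (H0) → no; 3× C (H3) → no; 1× O (H1) → no; 1× Cl (H0) → no.
That gives 2 matching atoms.

2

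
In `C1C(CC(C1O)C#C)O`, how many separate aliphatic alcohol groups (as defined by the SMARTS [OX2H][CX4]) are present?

2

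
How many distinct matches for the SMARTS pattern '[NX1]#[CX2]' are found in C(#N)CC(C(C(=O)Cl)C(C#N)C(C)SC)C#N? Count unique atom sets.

[NX1]#[CX2] is the SMARTS for a nitrile: a nitrogen triple-bonded to a two-connected carbon.
The molecule carries 3 separate instances of a nitrile (-C#N) meeting every constraint; each maps to a distinct set of atoms, giving 3 matches.

3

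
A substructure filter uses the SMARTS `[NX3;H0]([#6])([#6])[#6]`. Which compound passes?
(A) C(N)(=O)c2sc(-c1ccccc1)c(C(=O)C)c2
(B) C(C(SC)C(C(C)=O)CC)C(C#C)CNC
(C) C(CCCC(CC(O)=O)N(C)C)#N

C

[NX3;H0]([#6])([#6])[#6] describes a trivalent nitrogen with no H, bonded to three carbons (a tertiary amine).
(A) has a primary amide (-C(=O)NH2) but the amide nitrogen has H2 and only one carbon neighbour.
(B) has an N-methylamino group (-NHCH3) but the nitrogen still has one H (H1), not H0.
(C) contains a dimethylamino group (-N(CH3)2), which satisfies every atom and bond constraint.
So the answer is (C).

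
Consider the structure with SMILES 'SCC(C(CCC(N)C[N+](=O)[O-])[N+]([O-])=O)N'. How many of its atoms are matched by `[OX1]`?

4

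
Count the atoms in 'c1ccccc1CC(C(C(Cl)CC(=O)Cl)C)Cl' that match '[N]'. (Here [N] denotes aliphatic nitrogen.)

0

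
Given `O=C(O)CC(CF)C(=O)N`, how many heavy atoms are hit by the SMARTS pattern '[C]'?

Check the 10 heavy atoms by environment: 5× C → match; 1× F → no; 3× O → no; 1× N → no.
That gives 5 matching atoms.

5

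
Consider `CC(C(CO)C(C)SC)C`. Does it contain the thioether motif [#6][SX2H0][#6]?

The pattern [#6][SX2H0][#6] describes an aliphatic sulfur bridging two carbons with no H on the sulfur — a thioether.
The molecule carries a methylthio ether (-SCH3), whose atoms satisfy every constraint of the query, so the pattern matches.

Yes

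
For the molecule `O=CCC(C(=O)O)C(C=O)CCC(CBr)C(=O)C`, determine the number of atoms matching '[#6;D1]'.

1

The query [#6;D1] means: carbon bonded to exactly one heavy atom.
Check the 18 heavy atoms by environment: 6× C (D2) → no; 5× C (D3) → no; 5× O (D1) → no; 1× C (D1) → match; 1× Br (D1) → no.
That gives 1 matching atom.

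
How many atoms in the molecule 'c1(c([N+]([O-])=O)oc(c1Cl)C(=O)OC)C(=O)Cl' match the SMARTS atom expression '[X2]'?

The query [X2] means: any atom with exactly two total connections (bonds + H).
Check the 16 heavy atoms by environment: 1× o (aromatic, X2) → match; 4× c (aromatic, X3) → no; 1× N (charge +1, X3) → no; 1× O (charge -1, X1) → no; 3× O (X1) → no; 2× C (X3) → no; 1× O (X2) → match; 1× C (X4) → no; 2× Cl (X1) → no.
Summing the matching environments: 1 + 1 = 2 matching atoms.

2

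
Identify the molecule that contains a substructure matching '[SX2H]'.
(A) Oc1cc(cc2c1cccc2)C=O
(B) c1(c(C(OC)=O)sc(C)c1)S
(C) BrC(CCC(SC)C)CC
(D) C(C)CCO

B

[SX2H] describes an aliphatic sulfur with two connections, one being H (a thiol).
(A) has a hydroxyl group (-OH) but it is an -OH, not an -SH.
(B) contains a thiol (-SH), which satisfies every atom and bond constraint.
(C) has a methylthio ether (-SCH3) but the sulfur has H0 (bonded to two carbons), not H1.
(D) has a hydroxyl group (-OH) but it is an -OH, not an -SH.
So the answer is (B).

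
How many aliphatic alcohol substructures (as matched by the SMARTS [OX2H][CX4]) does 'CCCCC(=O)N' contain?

0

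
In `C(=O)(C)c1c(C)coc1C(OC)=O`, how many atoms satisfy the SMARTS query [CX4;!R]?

The query [CX4;!R] means: aliphatic carbon with four total connections, not in a ring.
Check the 13 heavy atoms by environment: 1× o (aromatic, X2, in 5-ring) → no; 4× c (aromatic, X3, in 5-ring) → no; 2× C (X3, acyclic) → no; 2× O (X1, acyclic) → no; 1× O (X2, acyclic) → no; 3× C (X4, acyclic) → match.
That gives 3 matching atoms.

3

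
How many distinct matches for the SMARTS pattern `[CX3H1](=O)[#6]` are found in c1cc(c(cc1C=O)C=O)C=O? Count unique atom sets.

[CX3H1](=O)[#6] is the SMARTS for an aldehyde: an sp2 carbon with one H, double-bonded to O and single-bonded to carbon.
The molecule carries 3 separate instances of an aldehyde (-CHO) meeting every constraint; each maps to a distinct set of atoms, giving 3 matches.

3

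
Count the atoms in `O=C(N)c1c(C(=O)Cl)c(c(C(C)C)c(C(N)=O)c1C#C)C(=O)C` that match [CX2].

The query [CX2] means: C with X2: aliphatic carbon with exactly 2 total connections.
Check the 23 heavy atoms by environment: 6× c (aromatic, X3) → no; 4× C (X3) → no; 4× O (X1) → no; 2× N (X3) → no; 1× Cl (X1) → no; 4× C (X4) → no; 2× C (X2) → match.
That gives 2 matching atoms.

2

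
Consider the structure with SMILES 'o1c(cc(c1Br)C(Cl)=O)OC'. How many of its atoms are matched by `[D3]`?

4

Check the 11 heavy atoms by environment: 1× o (aromatic, D2) → no; 3× c (aromatic, D3) → match; 1× c (aromatic, D2) → no; 1× O (D2) → no; 1× C (D1) → no; 1× Br (D1) → no; 1× C (D3) → match; 1× O (D1) → no; 1× Cl (D1) → no.
Summing the matching environments: 3 + 1 = 4 matching atoms.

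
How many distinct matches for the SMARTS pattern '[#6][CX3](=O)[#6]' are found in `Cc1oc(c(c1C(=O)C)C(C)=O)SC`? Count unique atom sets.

2

[#6][CX3](=O)[#6] is the SMARTS for a ketone: a carbonyl carbon (no H) flanked by two carbons.
The molecule carries 2 separate instances of an acetyl/ketone group (-C(=O)CH3) meeting every constraint; each maps to a distinct set of atoms, giving 2 matches.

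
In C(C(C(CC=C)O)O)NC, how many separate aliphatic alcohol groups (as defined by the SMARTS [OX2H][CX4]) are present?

[OX2H][CX4] is the SMARTS for an aliphatic alcohol: a hydroxyl oxygen bound to an sp3 (X4) carbon.
The molecule carries 2 separate instances of a hydroxyl group (-OH) meeting every constraint; each maps to a distinct set of atoms, giving 2 matches.

2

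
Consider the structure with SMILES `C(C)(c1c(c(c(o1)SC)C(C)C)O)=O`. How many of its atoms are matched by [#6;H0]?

5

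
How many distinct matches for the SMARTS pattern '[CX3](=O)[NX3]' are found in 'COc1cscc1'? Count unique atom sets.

0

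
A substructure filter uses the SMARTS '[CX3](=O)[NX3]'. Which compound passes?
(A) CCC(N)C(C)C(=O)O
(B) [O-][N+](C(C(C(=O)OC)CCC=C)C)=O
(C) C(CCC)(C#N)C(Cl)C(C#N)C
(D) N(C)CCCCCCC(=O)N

D

[CX3](=O)[NX3] describes a carbonyl carbon bonded to a trivalent nitrogen (an amide).
(A) has a primary amino group (-NH2) but the -NH2 is not attached to a carbonyl carbon.
(B) has a methyl-ester group (-C(=O)OCH3) but the carbonyl is bonded to O, not to an NX3 nitrogen.
(C) has a nitrile (-C#N) but the nitrile N is NX1 (triple-bonded), not NX3.
(D) contains a primary amide (-C(=O)NH2), which satisfies every atom and bond constraint.
So the answer is (D).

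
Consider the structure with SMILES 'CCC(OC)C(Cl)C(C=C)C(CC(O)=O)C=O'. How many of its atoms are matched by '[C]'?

The query [C] means: uppercase C matches aliphatic (non-aromatic) carbon only.
Check the 17 heavy atoms by environment: 12× C → match; 1× Cl → no; 4× O → no.
That gives 12 matching atoms.

12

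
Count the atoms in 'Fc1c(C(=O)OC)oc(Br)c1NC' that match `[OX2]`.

1

The query [OX2] means: aliphatic oxygen with two total connections — ether, hydroxyl, or ester single-bond O.
Check the 13 heavy atoms by environment: 1× o (aromatic, X2) → no; 4× c (aromatic, X3) → no; 1× C (X3) → no; 1× O (X1) → no; 1× O (X2) → match; 2× C (X4) → no; 1× N (X3) → no; 1× Br (X1) → no; 1× F (X1) → no.
That gives 1 matching atom.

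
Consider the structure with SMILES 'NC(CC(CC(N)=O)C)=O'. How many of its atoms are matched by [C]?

6

Check the 10 heavy atoms by environment: 6× C → match; 2× O → no; 2× N → no.
That gives 6 matching atoms.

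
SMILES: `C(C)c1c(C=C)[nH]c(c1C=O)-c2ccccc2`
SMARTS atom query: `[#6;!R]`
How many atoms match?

5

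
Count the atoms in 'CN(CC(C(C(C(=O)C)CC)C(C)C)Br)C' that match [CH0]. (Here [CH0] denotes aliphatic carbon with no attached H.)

The query [CH0] means: aliphatic carbon with no attached hydrogen.
Check the 16 heavy atoms by environment: 2× C (H2) → no; 4× C (H1) → no; 6× C (H3) → no; 1× Br (H0) → no; 1× C (H0) → match; 1× O (H0) → no; 1× N (H0) → no.
That gives 1 matching atom.

1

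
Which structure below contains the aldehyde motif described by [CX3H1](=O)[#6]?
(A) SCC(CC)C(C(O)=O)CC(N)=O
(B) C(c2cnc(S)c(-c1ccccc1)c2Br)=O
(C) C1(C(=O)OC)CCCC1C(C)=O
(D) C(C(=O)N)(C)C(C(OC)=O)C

B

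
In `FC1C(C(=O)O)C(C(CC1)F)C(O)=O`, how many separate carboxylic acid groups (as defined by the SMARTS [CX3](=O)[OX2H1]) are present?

2

[CX3](=O)[OX2H1] is the SMARTS for a carboxylic acid: an sp2 carbon double-bonded to O and single-bonded to an -OH oxygen.
The molecule carries 2 separate instances of a carboxylic acid group (-C(=O)OH) meeting every constraint; each maps to a distinct set of atoms, giving 2 matches.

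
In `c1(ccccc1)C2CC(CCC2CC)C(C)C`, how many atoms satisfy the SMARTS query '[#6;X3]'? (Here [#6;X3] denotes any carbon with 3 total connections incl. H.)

6

Check the 17 heavy atoms by environment: 11× C (X4) → no; 6× c (aromatic, X3) → match.
That gives 6 matching atoms.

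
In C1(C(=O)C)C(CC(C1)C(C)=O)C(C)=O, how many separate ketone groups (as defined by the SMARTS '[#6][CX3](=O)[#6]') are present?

3

[#6][CX3](=O)[#6] is the SMARTS for a ketone: a carbonyl carbon (no H) flanked by two carbons.
The molecule carries 3 separate instances of an acetyl/ketone group (-C(=O)CH3) meeting every constraint; each maps to a distinct set of atoms, giving 3 matches.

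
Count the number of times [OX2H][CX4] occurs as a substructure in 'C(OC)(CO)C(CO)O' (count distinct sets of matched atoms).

3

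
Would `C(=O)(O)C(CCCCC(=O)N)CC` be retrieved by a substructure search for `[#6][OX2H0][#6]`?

No

The pattern [#6][OX2H0][#6] describes an aliphatic oxygen bridging two carbons with no H on the oxygen — an ether.
The closest candidate here is a carboxylic acid group (-C(=O)OH), but the -OH oxygen has H1; the =O is OX1, not OX2. No other fragment satisfies the full query, so there is no match.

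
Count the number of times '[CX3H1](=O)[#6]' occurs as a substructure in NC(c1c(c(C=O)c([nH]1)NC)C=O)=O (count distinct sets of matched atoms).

[CX3H1](=O)[#6] is the SMARTS for an aldehyde: an sp2 carbon with one H, double-bonded to O and single-bonded to carbon.
The molecule carries 2 separate instances of an aldehyde (-CHO) meeting every constraint; each maps to a distinct set of atoms, giving 2 matches.

2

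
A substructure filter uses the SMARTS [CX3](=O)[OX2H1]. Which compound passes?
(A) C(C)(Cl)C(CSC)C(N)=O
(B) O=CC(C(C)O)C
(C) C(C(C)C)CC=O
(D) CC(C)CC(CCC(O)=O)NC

[CX3](=O)[OX2H1] describes an sp2 carbon double-bonded to O and single-bonded to an -OH oxygen (a carboxylic acid).
(A) has a primary amide (-C(=O)NH2) but the carbonyl is bonded to N, not to an -OH oxygen.
(B) has an aldehyde (-CHO) but there is no singly-bonded oxygen on the carbonyl carbon.
(C) has an aldehyde (-CHO) but there is no singly-bonded oxygen on the carbonyl carbon.
(D) contains a carboxylic acid group (-C(=O)OH), which satisfies every atom and bond constraint.
So the answer is (D).

D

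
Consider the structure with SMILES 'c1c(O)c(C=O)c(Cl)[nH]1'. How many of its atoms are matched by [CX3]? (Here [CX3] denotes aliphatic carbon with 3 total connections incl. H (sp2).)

1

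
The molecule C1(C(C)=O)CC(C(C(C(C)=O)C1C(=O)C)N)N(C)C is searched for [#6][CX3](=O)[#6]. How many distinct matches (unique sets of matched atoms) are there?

[#6][CX3](=O)[#6] is the SMARTS for a ketone: a carbonyl carbon (no H) flanked by two carbons.
The molecule carries 3 separate instances of an acetyl/ketone group (-C(=O)CH3) meeting every constraint; each maps to a distinct set of atoms, giving 3 matches.

3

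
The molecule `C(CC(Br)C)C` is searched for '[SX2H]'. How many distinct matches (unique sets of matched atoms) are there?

[SX2H] is the SMARTS for a thiol: an aliphatic sulfur with two connections, one being H.
No fragment in the molecule satisfies every constraint, giving 0 matches.

0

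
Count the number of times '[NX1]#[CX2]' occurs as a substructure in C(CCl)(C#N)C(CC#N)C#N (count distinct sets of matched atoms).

3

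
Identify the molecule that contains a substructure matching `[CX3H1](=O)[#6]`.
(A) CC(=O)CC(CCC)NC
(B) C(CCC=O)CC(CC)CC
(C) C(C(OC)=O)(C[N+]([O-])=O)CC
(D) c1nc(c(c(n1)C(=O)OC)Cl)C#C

B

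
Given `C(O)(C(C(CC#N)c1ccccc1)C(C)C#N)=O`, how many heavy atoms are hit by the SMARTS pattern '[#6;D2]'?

8

The query [#6;D2] means: any carbon bonded to exactly two heavy atoms.
Check the 18 heavy atoms by environment: 3× C (D2) → match; 4× C (D3) → no; 1× C (D1) → no; 2× O (D1) → no; 1× c (aromatic, D3) → no; 5× c (aromatic, D2) → match; 2× N (D1) → no.
Summing the matching environments: 3 + 5 = 8 matching atoms.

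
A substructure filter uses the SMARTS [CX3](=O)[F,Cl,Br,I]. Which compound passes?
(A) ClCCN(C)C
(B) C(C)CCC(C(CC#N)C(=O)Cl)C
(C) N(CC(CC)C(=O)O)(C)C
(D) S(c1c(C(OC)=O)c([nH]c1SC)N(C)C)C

B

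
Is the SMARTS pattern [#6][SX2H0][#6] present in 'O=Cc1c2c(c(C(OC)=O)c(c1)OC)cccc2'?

No

The pattern [#6][SX2H0][#6] describes an aliphatic sulfur bridging two carbons with no H on the sulfur — a thioether.
The closest candidate here is a methoxy ether (-OCH3), but the bridging atom is O, not S. No other fragment satisfies the full query, so there is no match.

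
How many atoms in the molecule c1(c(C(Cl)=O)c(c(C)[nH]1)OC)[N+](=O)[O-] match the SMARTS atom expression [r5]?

The query [r5] means: r5 matches atoms in a five-membered ring.
Check the 14 heavy atoms by environment: 1× n (aromatic, in 5-ring) → match; 4× c (aromatic, in 5-ring) → match; 1× N (charge +1, acyclic) → no; 1× O (charge -1, acyclic) → no; 3× O (acyclic) → no; 3× C (acyclic) → no; 1× Cl (acyclic) → no.
Summing the matching environments: 1 + 4 = 5 matching atoms.

5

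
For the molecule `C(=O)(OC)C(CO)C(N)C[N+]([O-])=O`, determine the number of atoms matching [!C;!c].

The query [!C;!c] means: neither aliphatic nor aromatic carbon — same as [!#6].
Check the 13 heavy atoms by environment: 6× C → no; 1× N → match; 1× N (charge +1) → match; 1× O (charge -1) → match; 4× O → match.
Summing the matching environments: 1 + 1 + 1 + 4 = 7 matching atoms.

7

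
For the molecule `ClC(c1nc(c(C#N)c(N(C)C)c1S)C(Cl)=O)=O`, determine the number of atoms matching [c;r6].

5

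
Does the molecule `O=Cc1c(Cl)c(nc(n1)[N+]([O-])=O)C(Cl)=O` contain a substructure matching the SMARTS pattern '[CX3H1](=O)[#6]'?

Yes

The pattern [CX3H1](=O)[#6] describes an sp2 carbon with one H, double-bonded to O and single-bonded to carbon — an aldehyde.
The molecule carries an aldehyde (-CHO), whose atoms satisfy every constraint of the query, so the pattern matches.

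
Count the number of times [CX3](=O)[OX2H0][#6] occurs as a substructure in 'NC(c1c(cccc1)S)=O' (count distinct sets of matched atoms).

0

[CX3](=O)[OX2H0][#6] is the SMARTS for an ester: a carbonyl carbon bonded to an oxygen that is itself bonded to carbon (no H on that O).
The molecule has a primary amide (-C(=O)NH2), but the carbonyl is bonded to N, not to an O-C linkage; nothing else fits, so there are 0 matches.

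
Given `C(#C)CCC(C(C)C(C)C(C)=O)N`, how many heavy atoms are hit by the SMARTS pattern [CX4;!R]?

8

The query [CX4;!R] means: aliphatic carbon with four total connections, not in a ring.
Check the 13 heavy atoms by environment: 8× C (X4, acyclic) → match; 2× C (X2, acyclic) → no; 1× C (X3, acyclic) → no; 1× O (X1, acyclic) → no; 1× N (X3, acyclic) → no.
That gives 8 matching atoms.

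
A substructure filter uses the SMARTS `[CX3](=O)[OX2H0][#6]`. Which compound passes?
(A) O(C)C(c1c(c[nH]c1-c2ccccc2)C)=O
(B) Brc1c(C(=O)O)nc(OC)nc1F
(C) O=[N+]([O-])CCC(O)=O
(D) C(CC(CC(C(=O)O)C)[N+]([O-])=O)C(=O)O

A

[CX3](=O)[OX2H0][#6] describes a carbonyl carbon bonded to an oxygen that is itself bonded to carbon (no H on that O) (an ester).
(A) contains a methyl-ester group (-C(=O)OCH3), which satisfies every atom and bond constraint.
(B) has a carboxylic acid group (-C(=O)OH) but the singly-bonded O carries H (OX2H1, not H0).
(C) has a carboxylic acid group (-C(=O)OH) but the singly-bonded O carries H (OX2H1, not H0).
(D) has a carboxylic acid group (-C(=O)OH) but the singly-bonded O carries H (OX2H1, not H0).
So the answer is (A).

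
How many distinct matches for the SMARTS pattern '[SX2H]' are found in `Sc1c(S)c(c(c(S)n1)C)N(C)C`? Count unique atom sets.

3

[SX2H] is the SMARTS for a thiol: an aliphatic sulfur with two connections, one being H.
The molecule carries 3 separate instances of a thiol (-SH) meeting every constraint; each maps to a distinct set of atoms, giving 3 matches.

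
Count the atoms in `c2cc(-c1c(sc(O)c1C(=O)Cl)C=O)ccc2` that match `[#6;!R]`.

2

The query [#6;!R] means: carbon not in any ring.
Check the 17 heavy atoms by environment: 1× s (aromatic, in 5-ring) → no; 4× c (aromatic, in 5-ring) → no; 3× O (acyclic) → no; 2× C (acyclic) → match; 1× Cl (acyclic) → no; 6× c (aromatic, in 6-ring) → no.
That gives 2 matching atoms.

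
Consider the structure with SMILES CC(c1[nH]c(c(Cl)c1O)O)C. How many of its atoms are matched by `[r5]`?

The query [r5] means: r5 matches atoms in a five-membered ring.
Check the 11 heavy atoms by environment: 1× n (aromatic, in 5-ring) → match; 4× c (aromatic, in 5-ring) → match; 2× O (acyclic) → no; 1× Cl (acyclic) → no; 3× C (acyclic) → no.
Summing the matching environments: 1 + 4 = 5 matching atoms.

5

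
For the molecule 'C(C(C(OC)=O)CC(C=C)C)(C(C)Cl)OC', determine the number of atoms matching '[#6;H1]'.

5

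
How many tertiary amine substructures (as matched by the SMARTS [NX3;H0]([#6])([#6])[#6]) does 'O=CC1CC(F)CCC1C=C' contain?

0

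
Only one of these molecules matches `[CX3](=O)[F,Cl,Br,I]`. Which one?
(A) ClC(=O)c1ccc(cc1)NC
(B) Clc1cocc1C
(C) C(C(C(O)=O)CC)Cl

A

[CX3](=O)[F,Cl,Br,I] describes a carbonyl carbon bonded to a halogen (an acyl halide).
(A) contains an acyl chloride (-C(=O)Cl), which satisfies every atom and bond constraint.
(B) has a chloro substituent but the Cl is not on a carbonyl carbon.
(C) has a chloro substituent but the Cl is not on a carbonyl carbon.
So the answer is (A).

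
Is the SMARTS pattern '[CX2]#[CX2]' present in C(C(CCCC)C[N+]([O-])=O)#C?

Yes

The pattern [CX2]#[CX2] describes a carbon-carbon triple bond — an alkyne.
The molecule carries an ethynyl group (-C#CH), whose atoms satisfy every constraint of the query, so the pattern matches.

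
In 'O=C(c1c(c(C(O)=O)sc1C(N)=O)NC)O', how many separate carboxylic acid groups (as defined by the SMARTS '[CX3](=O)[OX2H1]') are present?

2

[CX3](=O)[OX2H1] is the SMARTS for a carboxylic acid: an sp2 carbon double-bonded to O and single-bonded to an -OH oxygen.
The molecule carries 2 separate instances of a carboxylic acid group (-C(=O)OH) meeting every constraint; each maps to a distinct set of atoms, giving 2 matches.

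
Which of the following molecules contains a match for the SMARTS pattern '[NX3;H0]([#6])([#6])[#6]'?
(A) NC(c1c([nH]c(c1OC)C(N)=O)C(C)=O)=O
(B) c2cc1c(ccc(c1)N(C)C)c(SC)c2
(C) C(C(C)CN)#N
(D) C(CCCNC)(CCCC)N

B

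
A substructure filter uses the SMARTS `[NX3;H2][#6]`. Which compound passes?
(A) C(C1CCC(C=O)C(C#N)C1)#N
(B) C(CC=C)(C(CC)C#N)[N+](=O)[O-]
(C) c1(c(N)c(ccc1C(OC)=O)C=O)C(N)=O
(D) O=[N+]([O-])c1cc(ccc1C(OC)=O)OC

C

[NX3;H2][#6] describes a trivalent nitrogen with two H attached to carbon (a primary amine).
(A) has a nitrile (-C#N) but the nitrogen is NX1 (triple-bonded), not NX3 with two H.
(B) has a nitro group (-[N+](=O)[O-]) but the nitrogen is [N+] with no H, not NX3H2.
(C) contains a primary amino group (-NH2), which satisfies every atom and bond constraint.
(D) has a nitro group (-[N+](=O)[O-]) but the nitrogen is [N+] with no H, not NX3H2.
So the answer is (C).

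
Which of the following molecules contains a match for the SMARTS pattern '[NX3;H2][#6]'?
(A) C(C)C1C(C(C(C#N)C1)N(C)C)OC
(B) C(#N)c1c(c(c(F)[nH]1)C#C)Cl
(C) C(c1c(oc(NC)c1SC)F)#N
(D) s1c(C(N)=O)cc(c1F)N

D

[NX3;H2][#6] describes a trivalent nitrogen with two H attached to carbon (a primary amine).
(A) has a nitrile (-C#N) but the nitrogen is NX1 (triple-bonded), not NX3 with two H.
(B) has a nitrile (-C#N) but the nitrogen is NX1 (triple-bonded), not NX3 with two H.
(C) has an N-methylamino group (-NHCH3) but the nitrogen bears two carbons and only one H (H1), not H2.
(D) contains a primary amino group (-NH2), which satisfies every atom and bond constraint.
So the answer is (D).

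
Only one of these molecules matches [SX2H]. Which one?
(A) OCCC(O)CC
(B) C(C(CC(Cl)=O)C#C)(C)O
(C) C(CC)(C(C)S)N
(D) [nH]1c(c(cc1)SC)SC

C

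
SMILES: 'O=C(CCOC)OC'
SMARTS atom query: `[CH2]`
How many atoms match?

2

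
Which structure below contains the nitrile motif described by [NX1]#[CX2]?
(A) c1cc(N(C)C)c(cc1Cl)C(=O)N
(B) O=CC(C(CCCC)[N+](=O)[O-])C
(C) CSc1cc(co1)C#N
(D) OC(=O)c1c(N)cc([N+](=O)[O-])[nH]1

[NX1]#[CX2] describes a nitrogen triple-bonded to a two-connected carbon (a nitrile).
(A) has a primary amide (-C(=O)NH2) but the nitrogen is NX3, not NX1.
(B) has a nitro group (-[N+](=O)[O-]) but there is no C#N triple bond.
(C) contains a nitrile (-C#N), which satisfies every atom and bond constraint.
(D) has a primary amino group (-NH2) but the nitrogen is NX3 (three connections), not NX1 triple-bonded.
So the answer is (C).

C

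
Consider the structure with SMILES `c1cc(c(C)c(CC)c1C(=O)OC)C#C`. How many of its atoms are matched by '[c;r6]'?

6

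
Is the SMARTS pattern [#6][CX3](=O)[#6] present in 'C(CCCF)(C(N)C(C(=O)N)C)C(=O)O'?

The pattern [#6][CX3](=O)[#6] describes a carbonyl carbon (no H) flanked by two carbons — a ketone.
The closest candidate here is a primary amide (-C(=O)NH2), but one neighbour of the carbonyl carbon is N, not C. No other fragment satisfies the full query, so there is no match.

No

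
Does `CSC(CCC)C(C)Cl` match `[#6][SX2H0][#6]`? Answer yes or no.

The pattern [#6][SX2H0][#6] describes an aliphatic sulfur bridging two carbons with no H on the sulfur — a thioether.
The molecule carries a methylthio ether (-SCH3), whose atoms satisfy every constraint of the query, so the pattern matches.

Yes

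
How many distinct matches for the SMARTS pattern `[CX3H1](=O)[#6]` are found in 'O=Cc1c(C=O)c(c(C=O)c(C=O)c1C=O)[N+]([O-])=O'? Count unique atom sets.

5

[CX3H1](=O)[#6] is the SMARTS for an aldehyde: an sp2 carbon with one H, double-bonded to O and single-bonded to carbon.
The molecule carries 5 separate instances of an aldehyde (-CHO) meeting every constraint; each maps to a distinct set of atoms, giving 5 matches.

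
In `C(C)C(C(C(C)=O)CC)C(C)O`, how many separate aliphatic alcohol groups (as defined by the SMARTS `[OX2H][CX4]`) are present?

[OX2H][CX4] is the SMARTS for an aliphatic alcohol: a hydroxyl oxygen bound to an sp3 (X4) carbon.
Exactly one fragment in the molecule meets all constraints, giving 1 match.

1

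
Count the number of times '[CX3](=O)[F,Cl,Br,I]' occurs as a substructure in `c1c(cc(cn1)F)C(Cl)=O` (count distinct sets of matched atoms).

[CX3](=O)[F,Cl,Br,I] is the SMARTS for an acyl halide: a carbonyl carbon bonded to a halogen.
Exactly one fragment in the molecule meets all constraints, giving 1 match.

1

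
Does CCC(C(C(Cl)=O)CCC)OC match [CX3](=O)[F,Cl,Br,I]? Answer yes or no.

Yes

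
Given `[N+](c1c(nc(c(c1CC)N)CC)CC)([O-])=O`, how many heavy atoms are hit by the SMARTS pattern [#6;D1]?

3

The query [#6;D1] means: carbon bonded to exactly one heavy atom.
Check the 16 heavy atoms by environment: 1× n (aromatic, D2) → no; 5× c (aromatic, D3) → no; 1× N (D1) → no; 1× N (charge +1, D3) → no; 1× O (charge -1, D1) → no; 1× O (D1) → no; 3× C (D2) → no; 3× C (D1) → match.
That gives 3 matching atoms.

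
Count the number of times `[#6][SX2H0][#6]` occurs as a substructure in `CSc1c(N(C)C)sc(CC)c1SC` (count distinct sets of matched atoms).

[#6][SX2H0][#6] is the SMARTS for a thioether: an aliphatic sulfur bridging two carbons with no H on the sulfur.
The molecule carries 2 separate instances of a methylthio ether (-SCH3) meeting every constraint; each maps to a distinct set of atoms, giving 2 matches.

2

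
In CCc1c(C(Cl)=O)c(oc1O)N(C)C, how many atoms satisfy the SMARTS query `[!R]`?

9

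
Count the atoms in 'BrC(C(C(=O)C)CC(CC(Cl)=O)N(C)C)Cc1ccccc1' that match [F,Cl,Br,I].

2

The query [F,Cl,Br,I] means: comma = OR; matches any of F, Cl, Br, I.
Check the 22 heavy atoms by environment: 11× C → no; 6× c (aromatic) → no; 2× O → no; 1× N → no; 1× Cl → match; 1× Br → match.
Summing the matching environments: 1 + 1 = 2 matching atoms.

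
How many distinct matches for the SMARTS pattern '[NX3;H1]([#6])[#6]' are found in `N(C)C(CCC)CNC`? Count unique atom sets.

2

[NX3;H1]([#6])[#6] is the SMARTS for a secondary amine: a trivalent nitrogen with one H, bonded to two carbons.
The molecule carries 2 separate instances of an N-methylamino group (-NHCH3) meeting every constraint; each maps to a distinct set of atoms, giving 2 matches.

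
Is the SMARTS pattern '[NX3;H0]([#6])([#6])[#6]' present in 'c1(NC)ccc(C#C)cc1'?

No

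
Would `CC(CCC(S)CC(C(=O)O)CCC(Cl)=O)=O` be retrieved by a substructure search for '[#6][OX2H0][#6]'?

No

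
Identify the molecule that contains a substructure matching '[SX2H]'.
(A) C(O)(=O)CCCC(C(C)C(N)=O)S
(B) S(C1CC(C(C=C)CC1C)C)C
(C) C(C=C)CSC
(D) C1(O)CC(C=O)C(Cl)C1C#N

A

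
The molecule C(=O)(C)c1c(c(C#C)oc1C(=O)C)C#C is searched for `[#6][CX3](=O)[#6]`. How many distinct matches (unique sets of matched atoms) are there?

[#6][CX3](=O)[#6] is the SMARTS for a ketone: a carbonyl carbon (no H) flanked by two carbons.
The molecule carries 2 separate instances of an acetyl/ketone group (-C(=O)CH3) meeting every constraint; each maps to a distinct set of atoms, giving 2 matches.

2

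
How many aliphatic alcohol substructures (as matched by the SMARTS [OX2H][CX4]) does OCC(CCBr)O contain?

[OX2H][CX4] is the SMARTS for an aliphatic alcohol: a hydroxyl oxygen bound to an sp3 (X4) carbon.
The molecule carries 2 separate instances of a hydroxyl group (-OH) meeting every constraint; each maps to a distinct set of atoms, giving 2 matches.

2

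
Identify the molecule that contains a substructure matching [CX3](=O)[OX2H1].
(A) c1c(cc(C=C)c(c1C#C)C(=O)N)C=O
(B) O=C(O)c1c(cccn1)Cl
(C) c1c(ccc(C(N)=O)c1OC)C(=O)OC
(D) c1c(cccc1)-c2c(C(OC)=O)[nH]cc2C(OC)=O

B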